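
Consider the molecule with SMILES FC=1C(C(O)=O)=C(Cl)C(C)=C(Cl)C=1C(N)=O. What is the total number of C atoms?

Count every carbon token in the SMILES (each C, including those in ring-closure positions and inside branches).
Carbon count: 9.

9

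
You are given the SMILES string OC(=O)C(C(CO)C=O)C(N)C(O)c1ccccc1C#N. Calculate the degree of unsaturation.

8

Molecular formula: C14H16N2O5.
DoU = (2C + 2 + N − H − X) / 2, where X is the halogen count and O/S are ignored.
    = (2·14 + 2 + 2 − 16 − 0) / 2 = 16 / 2 = 8.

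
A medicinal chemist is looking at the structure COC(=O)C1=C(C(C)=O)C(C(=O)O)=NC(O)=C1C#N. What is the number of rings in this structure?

1

In SMILES, each pair of matching ring-closure digits denotes one ring-closing bond; the number of such bonds equals the number of independent rings.
Ring-closure bonds here: 1.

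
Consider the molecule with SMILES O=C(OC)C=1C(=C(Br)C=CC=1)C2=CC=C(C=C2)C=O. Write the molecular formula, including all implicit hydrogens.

Walk through each heavy atom and fill implicit hydrogens from standard valence (C 4, N 3, O 2, S 2, halogen 1):
  atom 1: O, bond orders sum to 2 (valence 2) → 0 H
  atom 2: C, bond orders sum to 4 (valence 4) → 0 H
  atom 3: O, bond orders sum to 2 (valence 2) → 0 H
  atom 4: C, bond orders sum to 1 (valence 4) → 3 H
  atom 5: C, bond orders sum to 4 (valence 4) → 0 H
  atom 6: C, bond orders sum to 4 (valence 4) → 0 H
  atom 7: C, bond orders sum to 4 (valence 4) → 0 H
  atom 8: Br (halogen, monovalent) → 0 H
  atom 9: C, bond orders sum to 3 (valence 4) → 1 H
  atom 10: C, bond orders sum to 3 (valence 4) → 1 H
  atom 11: C, bond orders sum to 3 (valence 4) → 1 H
  atom 12: C, bond orders sum to 4 (valence 4) → 0 H
  atom 13: C, bond orders sum to 3 (valence 4) → 1 H
  atom 14: C, bond orders sum to 3 (valence 4) → 1 H
  atom 15: C, bond orders sum to 4 (valence 4) → 0 H
  atom 16: C, bond orders sum to 3 (valence 4) → 1 H
  atom 17: C, bond orders sum to 3 (valence 4) → 1 H
  atom 18: C, bond orders sum to 3 (valence 4) → 1 H
  atom 19: O, bond orders sum to 2 (valence 2) → 0 H
Totals → C:15, H:11, Br:1, O:3.

C15H11BrO3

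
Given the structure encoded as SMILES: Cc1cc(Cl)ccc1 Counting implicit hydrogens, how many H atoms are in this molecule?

Walk through each heavy atom and fill implicit hydrogens from standard valence (C 4, N 3, O 2, S 2, halogen 1); for lowercase aromatic atoms, an aromatic c carries 1 H when it has two neighbours and 0 H with three, and aromatic n carries 0 H:
  atom 1: C, bond orders sum to 1 (valence 4) → 3 H
  atom 2: aromatic c, 3 neighbours → 0 H
  atom 3: aromatic c, 2 neighbours → 1 H
  atom 4: aromatic c, 3 neighbours → 0 H
  atom 5: Cl (halogen, monovalent) → 0 H
  atom 6: aromatic c, 2 neighbours → 1 H
  atom 7: aromatic c, 2 neighbours → 1 H
  atom 8: aromatic c, 2 neighbours → 1 H
Total hydrogens: 7.

7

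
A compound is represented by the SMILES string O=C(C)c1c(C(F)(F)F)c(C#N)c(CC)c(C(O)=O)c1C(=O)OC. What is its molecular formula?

C15H12F3NO5

Walk through each heavy atom and fill implicit hydrogens from standard valence (C 4, N 3, O 2, S 2, halogen 1); for lowercase aromatic atoms, an aromatic c carries 1 H when it has two neighbours and 0 H with three, and aromatic n carries 0 H:
  atom 1: O, bond orders sum to 2 (valence 2) → 0 H
  atom 2: C, bond orders sum to 4 (valence 4) → 0 H
  atom 3: C, bond orders sum to 1 (valence 4) → 3 H
  atom 4: aromatic c, 3 neighbours → 0 H
  atom 5: aromatic c, 3 neighbours → 0 H
  atom 6: C, bond orders sum to 4 (valence 4) → 0 H
  atom 7: F (halogen, monovalent) → 0 H
  atom 8: F (halogen, monovalent) → 0 H
  atom 9: F (halogen, monovalent) → 0 H
  atom 10: aromatic c, 3 neighbours → 0 H
  atom 11: C, bond orders sum to 4 (valence 4) → 0 H
  atom 12: N, bond orders sum to 3 (valence 3) → 0 H
  atom 13: aromatic c, 3 neighbours → 0 H
  atom 14: C, bond orders sum to 2 (valence 4) → 2 H
  atom 15: C, bond orders sum to 1 (valence 4) → 3 H
  atom 16: aromatic c, 3 neighbours → 0 H
  atom 17: C, bond orders sum to 4 (valence 4) → 0 H
  atom 18: O, bond orders sum to 1 (valence 2) → 1 H
  atom 19: O, bond orders sum to 2 (valence 2) → 0 H
  atom 20: aromatic c, 3 neighbours → 0 H
  atom 21: C, bond orders sum to 4 (valence 4) → 0 H
  atom 22: O, bond orders sum to 2 (valence 2) → 0 H
  atom 23: O, bond orders sum to 2 (valence 2) → 0 H
  atom 24: C, bond orders sum to 1 (valence 4) → 3 H
Totals → C:15, H:12, F:3, N:1, O:5.
In Hill order: C15H12F3NO5.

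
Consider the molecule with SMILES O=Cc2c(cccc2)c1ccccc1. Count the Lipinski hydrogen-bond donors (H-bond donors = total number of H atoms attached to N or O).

0

Donors: find every N or O and count the H atoms it carries.
  atom 1 (O): bond orders sum to 2 → 0 H
Lipinski HBD = 0.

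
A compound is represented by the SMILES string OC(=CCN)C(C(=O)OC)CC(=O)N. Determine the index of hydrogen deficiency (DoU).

Molecular formula: C8H14N2O4.
DoU = (2C + 2 + N − H − X) / 2, where X is the halogen count and O/S are ignored.
    = (2·8 + 2 + 2 − 14 − 0) / 2 = 6 / 2 = 3.

3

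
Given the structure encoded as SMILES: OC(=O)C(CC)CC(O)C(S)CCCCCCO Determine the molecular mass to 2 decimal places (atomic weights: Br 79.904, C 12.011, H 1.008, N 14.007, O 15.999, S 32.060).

278.41 g/mol

First, the molecular formula is C13H26O4S (counting implicit H from valence).
  C: 13 × 12.011 = 156.143
  H: 26 × 1.008 = 26.208
  O: 4 × 15.999 = 63.996
  S: 1 × 32.060 = 32.060
Sum: 13×12.011 + 26×1.008 + 4×15.999 + 1×32.060 = 278.407 → 278.41 g/mol.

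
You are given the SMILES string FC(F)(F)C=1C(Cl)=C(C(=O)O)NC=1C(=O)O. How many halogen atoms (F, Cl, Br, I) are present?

Halogen atoms appear at heavy-atom positions 1, 3, 4, 7 (1×Cl, 3×F).
Other groups present: 2 carboxylic acid.
Halogen count: 4.

4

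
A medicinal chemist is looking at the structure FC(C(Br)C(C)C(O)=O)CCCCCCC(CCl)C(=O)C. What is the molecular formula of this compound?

C15H25BrClFO3

Walk through each heavy atom and fill implicit hydrogens from standard valence (C 4, N 3, O 2, S 2, halogen 1):
  atom 1: F (halogen, monovalent) → 0 H
  atom 2: C, bond orders sum to 3 (valence 4) → 1 H
  atom 3: C, bond orders sum to 3 (valence 4) → 1 H
  atom 4: Br (halogen, monovalent) → 0 H
  atom 5: C, bond orders sum to 3 (valence 4) → 1 H
  atom 6: C, bond orders sum to 1 (valence 4) → 3 H
  atom 7: C, bond orders sum to 4 (valence 4) → 0 H
  atom 8: O, bond orders sum to 1 (valence 2) → 1 H
  atom 9: O, bond orders sum to 2 (valence 2) → 0 H
  atom 10: C, bond orders sum to 2 (valence 4) → 2 H
  atom 11: C, bond orders sum to 2 (valence 4) → 2 H
  atom 12: C, bond orders sum to 2 (valence 4) → 2 H
  atom 13: C, bond orders sum to 2 (valence 4) → 2 H
  atom 14: C, bond orders sum to 2 (valence 4) → 2 H
  atom 15: C, bond orders sum to 2 (valence 4) → 2 H
  atom 16: C, bond orders sum to 3 (valence 4) → 1 H
  atom 17: C, bond orders sum to 2 (valence 4) → 2 H
  atom 18: Cl (halogen, monovalent) → 0 H
  atom 19: C, bond orders sum to 4 (valence 4) → 0 H
  atom 20: O, bond orders sum to 2 (valence 2) → 0 H
  atom 21: C, bond orders sum to 1 (valence 4) → 3 H
Totals → C:15, H:25, Br:1, Cl:1, F:1, O:3.
In Hill order: C15H25BrClFO3.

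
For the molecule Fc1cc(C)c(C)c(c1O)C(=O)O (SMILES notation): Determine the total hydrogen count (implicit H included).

9

Walk through each heavy atom and fill implicit hydrogens from standard valence (C 4, N 3, O 2, S 2, halogen 1); for lowercase aromatic atoms, an aromatic c carries 1 H when it has two neighbours and 0 H with three, and aromatic n carries 0 H:
  atom 1: F (halogen, monovalent) → 0 H
  atom 2: aromatic c, 3 neighbours → 0 H
  atom 3: aromatic c, 2 neighbours → 1 H
  atom 4: aromatic c, 3 neighbours → 0 H
  atom 5: C, bond orders sum to 1 (valence 4) → 3 H
  atom 6: aromatic c, 3 neighbours → 0 H
  atom 7: C, bond orders sum to 1 (valence 4) → 3 H
  atom 8: aromatic c, 3 neighbours → 0 H
  atom 9: aromatic c, 3 neighbours → 0 H
  atom 10: O, bond orders sum to 1 (valence 2) → 1 H
  atom 11: C, bond orders sum to 4 (valence 4) → 0 H
  atom 12: O, bond orders sum to 2 (valence 2) → 0 H
  atom 13: O, bond orders sum to 1 (valence 2) → 1 H
Total hydrogens: 9.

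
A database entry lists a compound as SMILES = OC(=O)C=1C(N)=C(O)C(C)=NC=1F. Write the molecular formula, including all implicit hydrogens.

Walk through each heavy atom and fill implicit hydrogens from standard valence (C 4, N 3, O 2, S 2, halogen 1):
  atom 1: O, bond orders sum to 1 (valence 2) → 1 H
  atom 2: C, bond orders sum to 4 (valence 4) → 0 H
  atom 3: O, bond orders sum to 2 (valence 2) → 0 H
  atom 4: C, bond orders sum to 4 (valence 4) → 0 H
  atom 5: C, bond orders sum to 4 (valence 4) → 0 H
  atom 6: N, bond orders sum to 1 (valence 3) → 2 H
  atom 7: C, bond orders sum to 4 (valence 4) → 0 H
  atom 8: O, bond orders sum to 1 (valence 2) → 1 H
  atom 9: C, bond orders sum to 4 (valence 4) → 0 H
  atom 10: C, bond orders sum to 1 (valence 4) → 3 H
  atom 11: N, bond orders sum to 3 (valence 3) → 0 H
  atom 12: C, bond orders sum to 4 (valence 4) → 0 H
  atom 13: F (halogen, monovalent) → 0 H
Totals → C:7, H:7, F:1, N:2, O:3.
In Hill order: C7H7FN2O3.

C7H7FN2O3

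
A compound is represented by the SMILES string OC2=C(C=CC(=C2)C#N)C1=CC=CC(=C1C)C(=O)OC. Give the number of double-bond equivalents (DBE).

Degree of unsaturation = (number of rings) + (number of π bonds).
Ring closures in the SMILES: 2.
π bonds: 7 double bonds (each 1 DoU), 1 triple bond (each 2 DoU) → 9 DoU from unsaturation.
Total DoU = 2 + 9 = 11.

11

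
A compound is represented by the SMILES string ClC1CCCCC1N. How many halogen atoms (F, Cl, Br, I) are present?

Halogen atoms appear at heavy-atom position 1 (1×Cl).
Other groups present: 1 primary amine.
Halogen count: 1.

1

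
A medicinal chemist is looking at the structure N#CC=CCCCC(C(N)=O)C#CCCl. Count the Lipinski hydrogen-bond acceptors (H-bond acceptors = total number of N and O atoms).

N atoms: 2; O atoms: 1.
Lipinski HBA = 2 + 1 = 3.

3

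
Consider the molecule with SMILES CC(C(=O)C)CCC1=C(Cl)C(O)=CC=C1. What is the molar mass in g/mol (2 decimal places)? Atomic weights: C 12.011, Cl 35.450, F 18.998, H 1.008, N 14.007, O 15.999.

226.70 g/mol

First, the molecular formula is C12H15ClO2 (counting implicit H from valence).
  C: 12 × 12.011 = 144.132
  Cl: 1 × 35.450 = 35.450
  H: 15 × 1.008 = 15.120
  O: 2 × 15.999 = 31.998
Sum: 12×12.011 + 1×35.450 + 15×1.008 + 2×15.999 = 226.700 → 226.70 g/mol.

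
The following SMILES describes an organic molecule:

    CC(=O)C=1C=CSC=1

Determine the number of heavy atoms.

Every atom symbol written in the SMILES (organic subset) is one heavy atom; implicit H are not written.
Heavy atoms by element → C:6, O:1, S:1.
Total: 8.

8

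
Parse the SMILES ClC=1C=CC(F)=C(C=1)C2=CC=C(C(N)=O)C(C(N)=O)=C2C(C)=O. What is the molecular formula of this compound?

C16H12ClFN2O3

Walk through each heavy atom and fill implicit hydrogens from standard valence (C 4, N 3, O 2, S 2, halogen 1):
  atom 1: Cl (halogen, monovalent) → 0 H
  atom 2: C, bond orders sum to 4 (valence 4) → 0 H
  atom 3: C, bond orders sum to 3 (valence 4) → 1 H
  atom 4: C, bond orders sum to 3 (valence 4) → 1 H
  atom 5: C, bond orders sum to 4 (valence 4) → 0 H
  atom 6: F (halogen, monovalent) → 0 H
  atom 7: C, bond orders sum to 4 (valence 4) → 0 H
  atom 8: C, bond orders sum to 3 (valence 4) → 1 H
  atom 9: C, bond orders sum to 4 (valence 4) → 0 H
  atom 10: C, bond orders sum to 3 (valence 4) → 1 H
  atom 11: C, bond orders sum to 3 (valence 4) → 1 H
  atom 12: C, bond orders sum to 4 (valence 4) → 0 H
  atom 13: C, bond orders sum to 4 (valence 4) → 0 H
  atom 14: N, bond orders sum to 1 (valence 3) → 2 H
  atom 15: O, bond orders sum to 2 (valence 2) → 0 H
  atom 16: C, bond orders sum to 4 (valence 4) → 0 H
  atom 17: C, bond orders sum to 4 (valence 4) → 0 H
  atom 18: N, bond orders sum to 1 (valence 3) → 2 H
  atom 19: O, bond orders sum to 2 (valence 2) → 0 H
  atom 20: C, bond orders sum to 4 (valence 4) → 0 H
  atom 21: C, bond orders sum to 4 (valence 4) → 0 H
  atom 22: C, bond orders sum to 1 (valence 4) → 3 H
  atom 23: O, bond orders sum to 2 (valence 2) → 0 H
Totals → C:16, H:12, Cl:1, F:1, N:2, O:3.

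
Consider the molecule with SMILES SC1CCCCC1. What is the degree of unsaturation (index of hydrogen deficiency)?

1

Degree of unsaturation = (number of rings) + (number of π bonds).
Ring closures in the SMILES: 1.
π bonds: none → 0 DoU from unsaturation.
Total DoU = 1 + 0 = 1.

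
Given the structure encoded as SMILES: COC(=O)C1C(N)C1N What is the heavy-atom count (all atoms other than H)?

9

Every atom symbol written in the SMILES (organic subset) is one heavy atom; implicit H are not written.
Heavy atoms by element → C:5, N:2, O:2.
Total: 9.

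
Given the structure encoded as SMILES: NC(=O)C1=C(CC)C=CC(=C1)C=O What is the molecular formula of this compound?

Walk through each heavy atom and fill implicit hydrogens from standard valence (C 4, N 3, O 2, S 2, halogen 1):
  atom 1: N, bond orders sum to 1 (valence 3) → 2 H
  atom 2: C, bond orders sum to 4 (valence 4) → 0 H
  atom 3: O, bond orders sum to 2 (valence 2) → 0 H
  atom 4: C, bond orders sum to 4 (valence 4) → 0 H
  atom 5: C, bond orders sum to 4 (valence 4) → 0 H
  atom 6: C, bond orders sum to 2 (valence 4) → 2 H
  atom 7: C, bond orders sum to 1 (valence 4) → 3 H
  atom 8: C, bond orders sum to 3 (valence 4) → 1 H
  atom 9: C, bond orders sum to 3 (valence 4) → 1 H
  atom 10: C, bond orders sum to 4 (valence 4) → 0 H
  atom 11: C, bond orders sum to 3 (valence 4) → 1 H
  atom 12: C, bond orders sum to 3 (valence 4) → 1 H
  atom 13: O, bond orders sum to 2 (valence 2) → 0 H
Totals → C:10, H:11, N:1, O:2.

C10H11NO2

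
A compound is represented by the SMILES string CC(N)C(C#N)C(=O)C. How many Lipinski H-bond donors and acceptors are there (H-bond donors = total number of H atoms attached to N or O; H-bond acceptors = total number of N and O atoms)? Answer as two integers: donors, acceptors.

Donors: find every N or O and count the H atoms it carries.
  atom 3 (N): bond orders sum to 1 → 2 H
  atom 6 (N): bond orders sum to 3 → 0 H
  atom 8 (O): bond orders sum to 2 → 0 H
Lipinski HBD = 2.
Acceptors: N atoms = 2, O atoms = 1 → HBA = 3.

2, 3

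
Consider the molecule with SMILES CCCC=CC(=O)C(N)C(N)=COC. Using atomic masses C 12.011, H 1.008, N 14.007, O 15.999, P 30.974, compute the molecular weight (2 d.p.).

First, the molecular formula is C10H18N2O2 (counting implicit H from valence).
  C: 10 × 12.011 = 120.110
  H: 18 × 1.008 = 18.144
  N: 2 × 14.007 = 28.014
  O: 2 × 15.999 = 31.998
Sum: 10×12.011 + 18×1.008 + 2×14.007 + 2×15.999 = 198.266 → 198.27 g/mol.

198.27 g/mol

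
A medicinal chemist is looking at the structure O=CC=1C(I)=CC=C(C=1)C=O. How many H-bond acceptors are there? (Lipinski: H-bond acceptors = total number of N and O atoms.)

2

N atoms: 0; O atoms: 2.
Lipinski HBA = 0 + 2 = 2.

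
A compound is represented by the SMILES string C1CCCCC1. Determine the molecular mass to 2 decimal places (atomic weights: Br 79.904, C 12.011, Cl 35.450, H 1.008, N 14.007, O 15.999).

First, the molecular formula is C6H12 (counting implicit H from valence).
  C: 6 × 12.011 = 72.066
  H: 12 × 1.008 = 12.096
Sum: 6×12.011 + 12×1.008 = 84.162 → 84.16 g/mol.

84.16 g/mol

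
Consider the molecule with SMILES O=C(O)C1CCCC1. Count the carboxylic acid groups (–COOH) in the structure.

The carboxylic acid motif appears at heavy-atom position 2 in the SMILES.
Carboxylic acid count: 1.

1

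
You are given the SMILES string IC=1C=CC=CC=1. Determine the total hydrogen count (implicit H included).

5

Walk through each heavy atom and fill implicit hydrogens from standard valence (C 4, N 3, O 2, S 2, halogen 1):
  atom 1: I (halogen, monovalent) → 0 H
  atom 2: C, bond orders sum to 4 (valence 4) → 0 H
  atom 3: C, bond orders sum to 3 (valence 4) → 1 H
  atom 4: C, bond orders sum to 3 (valence 4) → 1 H
  atom 5: C, bond orders sum to 3 (valence 4) → 1 H
  atom 6: C, bond orders sum to 3 (valence 4) → 1 H
  atom 7: C, bond orders sum to 3 (valence 4) → 1 H
Total hydrogens: 5.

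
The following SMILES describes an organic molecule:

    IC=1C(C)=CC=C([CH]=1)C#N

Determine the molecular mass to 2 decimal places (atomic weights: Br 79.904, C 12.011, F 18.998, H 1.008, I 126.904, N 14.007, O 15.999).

First, the molecular formula is C8H6IN (counting implicit H from valence).
  C: 8 × 12.011 = 96.088
  H: 6 × 1.008 = 6.048
  I: 1 × 126.904 = 126.904
  N: 1 × 14.007 = 14.007
Sum: 8×12.011 + 6×1.008 + 1×126.904 + 1×14.007 = 243.047 → 243.05 g/mol.

243.05 g/mol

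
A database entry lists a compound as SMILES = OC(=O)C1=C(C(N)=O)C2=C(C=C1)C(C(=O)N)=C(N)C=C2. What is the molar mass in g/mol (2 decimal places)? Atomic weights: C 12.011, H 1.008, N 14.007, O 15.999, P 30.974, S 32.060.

273.25 g/mol

First, the molecular formula is C13H11N3O4 (counting implicit H from valence).
  C: 13 × 12.011 = 156.143
  H: 11 × 1.008 = 11.088
  N: 3 × 14.007 = 42.021
  O: 4 × 15.999 = 63.996
Sum: 13×12.011 + 11×1.008 + 3×14.007 + 4×15.999 = 273.248 → 273.25 g/mol.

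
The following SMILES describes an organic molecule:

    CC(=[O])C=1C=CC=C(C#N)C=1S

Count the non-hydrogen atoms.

Every atom symbol written in the SMILES (organic subset) is one heavy atom; implicit H are not written.
Heavy atoms by element → C:9, N:1, O:1, S:1.
Total: 12.

12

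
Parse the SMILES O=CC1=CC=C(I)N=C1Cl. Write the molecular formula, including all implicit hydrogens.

C6H3ClINO

Walk through each heavy atom and fill implicit hydrogens from standard valence (C 4, N 3, O 2, S 2, halogen 1):
  atom 1: O, bond orders sum to 2 (valence 2) → 0 H
  atom 2: C, bond orders sum to 3 (valence 4) → 1 H
  atom 3: C, bond orders sum to 4 (valence 4) → 0 H
  atom 4: C, bond orders sum to 3 (valence 4) → 1 H
  atom 5: C, bond orders sum to 3 (valence 4) → 1 H
  atom 6: C, bond orders sum to 4 (valence 4) → 0 H
  atom 7: I (halogen, monovalent) → 0 H
  atom 8: N, bond orders sum to 3 (valence 3) → 0 H
  atom 9: C, bond orders sum to 4 (valence 4) → 0 H
  atom 10: Cl (halogen, monovalent) → 0 H
Totals → C:6, H:3, Cl:1, I:1, N:1, O:1.
In Hill order: C6H3ClINO.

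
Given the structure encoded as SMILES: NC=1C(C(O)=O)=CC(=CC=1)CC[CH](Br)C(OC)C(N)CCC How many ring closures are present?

1

In SMILES, each pair of matching ring-closure digits denotes one ring-closing bond; the number of such bonds equals the number of independent rings.
Ring-closure bonds here: 1.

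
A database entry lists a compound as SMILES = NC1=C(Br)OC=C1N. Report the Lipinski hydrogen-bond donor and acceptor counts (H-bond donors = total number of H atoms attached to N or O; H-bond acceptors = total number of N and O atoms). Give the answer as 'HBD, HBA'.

4, 3

Donors: find every N or O and count the H atoms it carries.
  atom 1 (N): bond orders sum to 1 → 2 H
  atom 5 (O): bond orders sum to 2 → 0 H
  atom 8 (N): bond orders sum to 1 → 2 H
Lipinski HBD = 4.
Acceptors: N atoms = 2, O atoms = 1 → HBA = 3.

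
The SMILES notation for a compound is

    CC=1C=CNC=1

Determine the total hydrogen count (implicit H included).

Walk through each heavy atom and fill implicit hydrogens from standard valence (C 4, N 3, O 2, S 2, halogen 1):
  atom 1: C, bond orders sum to 1 (valence 4) → 3 H
  atom 2: C, bond orders sum to 4 (valence 4) → 0 H
  atom 3: C, bond orders sum to 3 (valence 4) → 1 H
  atom 4: C, bond orders sum to 3 (valence 4) → 1 H
  atom 5: N, bond orders sum to 2 (valence 3) → 1 H
  atom 6: C, bond orders sum to 3 (valence 4) → 1 H
Total hydrogens: 7.

7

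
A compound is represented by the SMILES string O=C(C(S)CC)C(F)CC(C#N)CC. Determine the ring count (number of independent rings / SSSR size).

0

In SMILES, each pair of matching ring-closure digits denotes one ring-closing bond; the number of such bonds equals the number of independent rings.
Ring-closure bonds here: 0.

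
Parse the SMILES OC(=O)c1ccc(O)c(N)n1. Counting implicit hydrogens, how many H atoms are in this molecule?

Walk through each heavy atom and fill implicit hydrogens from standard valence (C 4, N 3, O 2, S 2, halogen 1); for lowercase aromatic atoms, an aromatic c carries 1 H when it has two neighbours and 0 H with three, and aromatic n carries 0 H:
  atom 1: O, bond orders sum to 1 (valence 2) → 1 H
  atom 2: C, bond orders sum to 4 (valence 4) → 0 H
  atom 3: O, bond orders sum to 2 (valence 2) → 0 H
  atom 4: aromatic c, 3 neighbours → 0 H
  atom 5: aromatic c, 2 neighbours → 1 H
  atom 6: aromatic c, 2 neighbours → 1 H
  atom 7: aromatic c, 3 neighbours → 0 H
  atom 8: O, bond orders sum to 1 (valence 2) → 1 H
  atom 9: aromatic c, 3 neighbours → 0 H
  atom 10: N, bond orders sum to 1 (valence 3) → 2 H
  atom 11: aromatic n, 2 neighbours → 0 H
Total hydrogens: 6.

6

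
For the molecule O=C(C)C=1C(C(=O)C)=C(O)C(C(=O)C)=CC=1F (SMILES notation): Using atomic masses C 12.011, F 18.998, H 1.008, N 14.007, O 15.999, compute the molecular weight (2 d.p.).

238.21 g/mol

First, the molecular formula is C12H11FO4 (counting implicit H from valence).
  C: 12 × 12.011 = 144.132
  F: 1 × 18.998 = 18.998
  H: 11 × 1.008 = 11.088
  O: 4 × 15.999 = 63.996
Sum: 12×12.011 + 1×18.998 + 11×1.008 + 4×15.999 = 238.214 → 238.21 g/mol.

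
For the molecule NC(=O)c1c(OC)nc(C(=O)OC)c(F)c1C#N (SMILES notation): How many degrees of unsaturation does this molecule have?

8

Molecular formula: C10H8FN3O4.
DoU = (2C + 2 + N − H − X) / 2, where X is the halogen count and O/S are ignored.
    = (2·10 + 2 + 3 − 8 − 1) / 2 = 16 / 2 = 8.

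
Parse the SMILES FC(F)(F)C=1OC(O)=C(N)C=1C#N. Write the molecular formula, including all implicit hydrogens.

C6H3F3N2O2

Walk through each heavy atom and fill implicit hydrogens from standard valence (C 4, N 3, O 2, S 2, halogen 1):
  atom 1: F (halogen, monovalent) → 0 H
  atom 2: C, bond orders sum to 4 (valence 4) → 0 H
  atom 3: F (halogen, monovalent) → 0 H
  atom 4: F (halogen, monovalent) → 0 H
  atom 5: C, bond orders sum to 4 (valence 4) → 0 H
  atom 6: O, bond orders sum to 2 (valence 2) → 0 H
  atom 7: C, bond orders sum to 4 (valence 4) → 0 H
  atom 8: O, bond orders sum to 1 (valence 2) → 1 H
  atom 9: C, bond orders sum to 4 (valence 4) → 0 H
  atom 10: N, bond orders sum to 1 (valence 3) → 2 H
  atom 11: C, bond orders sum to 4 (valence 4) → 0 H
  atom 12: C, bond orders sum to 4 (valence 4) → 0 H
  atom 13: N, bond orders sum to 3 (valence 3) → 0 H
Totals → C:6, H:3, F:3, N:2, O:2.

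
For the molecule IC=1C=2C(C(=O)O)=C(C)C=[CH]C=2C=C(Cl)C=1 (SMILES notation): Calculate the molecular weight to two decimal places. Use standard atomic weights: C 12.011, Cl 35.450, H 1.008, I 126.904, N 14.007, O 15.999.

346.55 g/mol

First, the molecular formula is C12H8ClIO2 (counting implicit H from valence).
  C: 12 × 12.011 = 144.132
  Cl: 1 × 35.450 = 35.450
  H: 8 × 1.008 = 8.064
  I: 1 × 126.904 = 126.904
  O: 2 × 15.999 = 31.998
Sum: 12×12.011 + 1×35.450 + 8×1.008 + 1×126.904 + 2×15.999 = 346.548 → 346.55 g/mol.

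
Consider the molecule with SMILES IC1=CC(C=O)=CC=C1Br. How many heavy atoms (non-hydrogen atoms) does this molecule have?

10

Every atom symbol written in the SMILES (organic subset) is one heavy atom; implicit H are not written.
Heavy atoms by element → Br:1, C:7, I:1, O:1.
Total: 10.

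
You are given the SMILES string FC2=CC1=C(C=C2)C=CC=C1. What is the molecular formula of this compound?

Walk through each heavy atom and fill implicit hydrogens from standard valence (C 4, N 3, O 2, S 2, halogen 1):
  atom 1: F (halogen, monovalent) → 0 H
  atom 2: C, bond orders sum to 4 (valence 4) → 0 H
  atom 3: C, bond orders sum to 3 (valence 4) → 1 H
  atom 4: C, bond orders sum to 4 (valence 4) → 0 H
  atom 5: C, bond orders sum to 4 (valence 4) → 0 H
  atom 6: C, bond orders sum to 3 (valence 4) → 1 H
  atom 7: C, bond orders sum to 3 (valence 4) → 1 H
  atom 8: C, bond orders sum to 3 (valence 4) → 1 H
  atom 9: C, bond orders sum to 3 (valence 4) → 1 H
  atom 10: C, bond orders sum to 3 (valence 4) → 1 H
  atom 11: C, bond orders sum to 3 (valence 4) → 1 H
Totals → C:10, H:7, F:1.
In Hill order: C10H7F.

C10H7F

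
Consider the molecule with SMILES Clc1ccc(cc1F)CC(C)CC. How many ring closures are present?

In SMILES, each pair of matching ring-closure digits denotes one ring-closing bond; the number of such bonds equals the number of independent rings.
Ring-closure bonds here: 1.

1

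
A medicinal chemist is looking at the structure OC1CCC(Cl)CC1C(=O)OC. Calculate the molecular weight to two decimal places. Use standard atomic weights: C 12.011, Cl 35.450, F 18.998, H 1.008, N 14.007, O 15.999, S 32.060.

First, the molecular formula is C8H13ClO3 (counting implicit H from valence).
  C: 8 × 12.011 = 96.088
  Cl: 1 × 35.450 = 35.450
  H: 13 × 1.008 = 13.104
  O: 3 × 15.999 = 47.997
Sum: 8×12.011 + 1×35.450 + 13×1.008 + 3×15.999 = 192.639 → 192.64 g/mol.

192.64 g/mol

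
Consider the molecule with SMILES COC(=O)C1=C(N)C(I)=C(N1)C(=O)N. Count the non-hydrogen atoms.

14

Every atom symbol written in the SMILES (organic subset) is one heavy atom; implicit H are not written.
Heavy atoms by element → C:7, I:1, N:3, O:3.
Total: 14.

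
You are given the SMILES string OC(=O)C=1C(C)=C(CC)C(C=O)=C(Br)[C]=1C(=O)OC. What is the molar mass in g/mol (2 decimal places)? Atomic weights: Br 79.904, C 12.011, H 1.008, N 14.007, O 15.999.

329.15 g/mol

First, the molecular formula is C13H13BrO5 (counting implicit H from valence).
  Br: 1 × 79.904 = 79.904
  C: 13 × 12.011 = 156.143
  H: 13 × 1.008 = 13.104
  O: 5 × 15.999 = 79.995
Sum: 1×79.904 + 13×12.011 + 13×1.008 + 5×15.999 = 329.146 → 329.15 g/mol.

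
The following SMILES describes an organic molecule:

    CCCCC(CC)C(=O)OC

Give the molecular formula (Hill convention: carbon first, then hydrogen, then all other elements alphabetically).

Walk through each heavy atom and fill implicit hydrogens from standard valence (C 4, N 3, O 2, S 2, halogen 1):
  atom 1: C, bond orders sum to 1 (valence 4) → 3 H
  atom 2: C, bond orders sum to 2 (valence 4) → 2 H
  atom 3: C, bond orders sum to 2 (valence 4) → 2 H
  atom 4: C, bond orders sum to 2 (valence 4) → 2 H
  atom 5: C, bond orders sum to 3 (valence 4) → 1 H
  atom 6: C, bond orders sum to 2 (valence 4) → 2 H
  atom 7: C, bond orders sum to 1 (valence 4) → 3 H
  atom 8: C, bond orders sum to 4 (valence 4) → 0 H
  atom 9: O, bond orders sum to 2 (valence 2) → 0 H
  atom 10: O, bond orders sum to 2 (valence 2) → 0 H
  atom 11: C, bond orders sum to 1 (valence 4) → 3 H
Totals → C:9, H:18, O:2.

C9H18O2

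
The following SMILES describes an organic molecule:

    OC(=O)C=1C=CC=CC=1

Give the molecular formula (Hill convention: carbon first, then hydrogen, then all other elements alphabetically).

C7H6O2

Walk through each heavy atom and fill implicit hydrogens from standard valence (C 4, N 3, O 2, S 2, halogen 1):
  atom 1: O, bond orders sum to 1 (valence 2) → 1 H
  atom 2: C, bond orders sum to 4 (valence 4) → 0 H
  atom 3: O, bond orders sum to 2 (valence 2) → 0 H
  atom 4: C, bond orders sum to 4 (valence 4) → 0 H
  atom 5: C, bond orders sum to 3 (valence 4) → 1 H
  atom 6: C, bond orders sum to 3 (valence 4) → 1 H
  atom 7: C, bond orders sum to 3 (valence 4) → 1 H
  atom 8: C, bond orders sum to 3 (valence 4) → 1 H
  atom 9: C, bond orders sum to 3 (valence 4) → 1 H
Totals → C:7, H:6, O:2.
In Hill order: C7H6O2.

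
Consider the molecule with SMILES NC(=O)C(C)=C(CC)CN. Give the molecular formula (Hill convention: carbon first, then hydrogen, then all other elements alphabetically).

C7H14N2O

Walk through each heavy atom and fill implicit hydrogens from standard valence (C 4, N 3, O 2, S 2, halogen 1):
  atom 1: N, bond orders sum to 1 (valence 3) → 2 H
  atom 2: C, bond orders sum to 4 (valence 4) → 0 H
  atom 3: O, bond orders sum to 2 (valence 2) → 0 H
  atom 4: C, bond orders sum to 4 (valence 4) → 0 H
  atom 5: C, bond orders sum to 1 (valence 4) → 3 H
  atom 6: C, bond orders sum to 4 (valence 4) → 0 H
  atom 7: C, bond orders sum to 2 (valence 4) → 2 H
  atom 8: C, bond orders sum to 1 (valence 4) → 3 H
  atom 9: C, bond orders sum to 2 (valence 4) → 2 H
  atom 10: N, bond orders sum to 1 (valence 3) → 2 H
Totals → C:7, H:14, N:2, O:1.
In Hill order: C7H14N2O.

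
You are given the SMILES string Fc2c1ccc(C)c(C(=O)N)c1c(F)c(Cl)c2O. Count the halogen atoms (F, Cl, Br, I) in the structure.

3

Halogen atoms appear at heavy-atom positions 1, 14, 16 (1×Cl, 2×F).
Other groups present: 1 amide, 1 hydroxyl.
Halogen count: 3.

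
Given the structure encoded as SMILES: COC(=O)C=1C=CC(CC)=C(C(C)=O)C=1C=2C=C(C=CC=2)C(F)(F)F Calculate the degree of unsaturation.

Degree of unsaturation = (number of rings) + (number of π bonds).
Ring closures in the SMILES: 2.
π bonds: 8 double bonds (each 1 DoU) → 8 DoU from unsaturation.
Total DoU = 2 + 8 = 10.

10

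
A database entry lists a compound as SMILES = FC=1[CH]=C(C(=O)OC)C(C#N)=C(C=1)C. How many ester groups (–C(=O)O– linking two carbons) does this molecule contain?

The ester motif appears at heavy-atom position 5 in the SMILES.
Other groups present: 1 nitrile.
Ester count: 1.

1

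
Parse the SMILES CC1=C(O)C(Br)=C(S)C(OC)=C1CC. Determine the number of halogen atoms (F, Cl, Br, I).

Halogen atoms appear at heavy-atom position 6 (1×Br).
Other groups present: 1 ether, 1 hydroxyl, 1 thiol.
Halogen count: 1.

1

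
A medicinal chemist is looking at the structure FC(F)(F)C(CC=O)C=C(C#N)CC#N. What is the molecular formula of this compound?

C9H7F3N2O

Walk through each heavy atom and fill implicit hydrogens from standard valence (C 4, N 3, O 2, S 2, halogen 1):
  atom 1: F (halogen, monovalent) → 0 H
  atom 2: C, bond orders sum to 4 (valence 4) → 0 H
  atom 3: F (halogen, monovalent) → 0 H
  atom 4: F (halogen, monovalent) → 0 H
  atom 5: C, bond orders sum to 3 (valence 4) → 1 H
  atom 6: C, bond orders sum to 2 (valence 4) → 2 H
  atom 7: C, bond orders sum to 3 (valence 4) → 1 H
  atom 8: O, bond orders sum to 2 (valence 2) → 0 H
  atom 9: C, bond orders sum to 3 (valence 4) → 1 H
  atom 10: C, bond orders sum to 4 (valence 4) → 0 H
  atom 11: C, bond orders sum to 4 (valence 4) → 0 H
  atom 12: N, bond orders sum to 3 (valence 3) → 0 H
  atom 13: C, bond orders sum to 2 (valence 4) → 2 H
  atom 14: C, bond orders sum to 4 (valence 4) → 0 H
  atom 15: N, bond orders sum to 3 (valence 3) → 0 H
Totals → C:9, H:7, F:3, N:2, O:1.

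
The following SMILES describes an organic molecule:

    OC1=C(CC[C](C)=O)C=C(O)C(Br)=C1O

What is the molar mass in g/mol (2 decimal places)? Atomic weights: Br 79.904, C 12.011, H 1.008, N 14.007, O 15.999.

First, the molecular formula is C10H11BrO4 (counting implicit H from valence).
  Br: 1 × 79.904 = 79.904
  C: 10 × 12.011 = 120.110
  H: 11 × 1.008 = 11.088
  O: 4 × 15.999 = 63.996
Sum: 1×79.904 + 10×12.011 + 11×1.008 + 4×15.999 = 275.098 → 275.10 g/mol.

275.10 g/mol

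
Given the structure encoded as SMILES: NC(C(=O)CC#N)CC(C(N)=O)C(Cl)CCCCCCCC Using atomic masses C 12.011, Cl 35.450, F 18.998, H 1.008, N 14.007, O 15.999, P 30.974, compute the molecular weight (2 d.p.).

First, the molecular formula is C16H28ClN3O2 (counting implicit H from valence).
  C: 16 × 12.011 = 192.176
  Cl: 1 × 35.450 = 35.450
  H: 28 × 1.008 = 28.224
  N: 3 × 14.007 = 42.021
  O: 2 × 15.999 = 31.998
Sum: 16×12.011 + 1×35.450 + 28×1.008 + 3×14.007 + 2×15.999 = 329.869 → 329.87 g/mol.

329.87 g/mol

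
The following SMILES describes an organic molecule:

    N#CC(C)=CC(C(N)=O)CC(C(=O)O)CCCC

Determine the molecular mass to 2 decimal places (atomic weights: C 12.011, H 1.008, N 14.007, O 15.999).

First, the molecular formula is C13H20N2O3 (counting implicit H from valence).
  C: 13 × 12.011 = 156.143
  H: 20 × 1.008 = 20.160
  N: 2 × 14.007 = 28.014
  O: 3 × 15.999 = 47.997
Sum: 13×12.011 + 20×1.008 + 2×14.007 + 3×15.999 = 252.314 → 252.31 g/mol.

252.31 g/mol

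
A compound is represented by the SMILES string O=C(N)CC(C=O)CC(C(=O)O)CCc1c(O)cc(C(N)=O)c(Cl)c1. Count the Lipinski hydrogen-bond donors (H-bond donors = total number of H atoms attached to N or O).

6

Donors: find every N or O and count the H atoms it carries.
  atom 1 (O): bond orders sum to 2 → 0 H
  atom 3 (N): bond orders sum to 1 → 2 H
  atom 7 (O): bond orders sum to 2 → 0 H
  atom 11 (O): bond orders sum to 2 → 0 H
  atom 12 (O): bond orders sum to 1 → 1 H
  atom 17 (O): bond orders sum to 1 → 1 H
  atom 21 (N): bond orders sum to 1 → 2 H
  atom 22 (O): bond orders sum to 2 → 0 H
Lipinski HBD = 6.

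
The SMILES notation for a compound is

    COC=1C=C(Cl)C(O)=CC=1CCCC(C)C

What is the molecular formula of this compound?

Walk through each heavy atom and fill implicit hydrogens from standard valence (C 4, N 3, O 2, S 2, halogen 1):
  atom 1: C, bond orders sum to 1 (valence 4) → 3 H
  atom 2: O, bond orders sum to 2 (valence 2) → 0 H
  atom 3: C, bond orders sum to 4 (valence 4) → 0 H
  atom 4: C, bond orders sum to 3 (valence 4) → 1 H
  atom 5: C, bond orders sum to 4 (valence 4) → 0 H
  atom 6: Cl (halogen, monovalent) → 0 H
  atom 7: C, bond orders sum to 4 (valence 4) → 0 H
  atom 8: O, bond orders sum to 1 (valence 2) → 1 H
  atom 9: C, bond orders sum to 3 (valence 4) → 1 H
  atom 10: C, bond orders sum to 4 (valence 4) → 0 H
  atom 11: C, bond orders sum to 2 (valence 4) → 2 H
  atom 12: C, bond orders sum to 2 (valence 4) → 2 H
  atom 13: C, bond orders sum to 2 (valence 4) → 2 H
  atom 14: C, bond orders sum to 3 (valence 4) → 1 H
  atom 15: C, bond orders sum to 1 (valence 4) → 3 H
  atom 16: C, bond orders sum to 1 (valence 4) → 3 H
Totals → C:13, H:19, Cl:1, O:2.

C13H19ClO2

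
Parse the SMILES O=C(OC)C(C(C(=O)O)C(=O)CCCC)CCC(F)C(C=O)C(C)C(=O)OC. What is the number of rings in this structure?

0

In SMILES, each pair of matching ring-closure digits denotes one ring-closing bond; the number of such bonds equals the number of independent rings.
Ring-closure bonds here: 0.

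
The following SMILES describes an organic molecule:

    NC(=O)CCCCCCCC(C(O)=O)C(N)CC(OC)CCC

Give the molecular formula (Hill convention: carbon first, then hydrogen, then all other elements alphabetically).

C17H34N2O4

Walk through each heavy atom and fill implicit hydrogens from standard valence (C 4, N 3, O 2, S 2, halogen 1):
  atom 1: N, bond orders sum to 1 (valence 3) → 2 H
  atom 2: C, bond orders sum to 4 (valence 4) → 0 H
  atom 3: O, bond orders sum to 2 (valence 2) → 0 H
  atom 4: C, bond orders sum to 2 (valence 4) → 2 H
  atom 5: C, bond orders sum to 2 (valence 4) → 2 H
  atom 6: C, bond orders sum to 2 (valence 4) → 2 H
  atom 7: C, bond orders sum to 2 (valence 4) → 2 H
  atom 8: C, bond orders sum to 2 (valence 4) → 2 H
  atom 9: C, bond orders sum to 2 (valence 4) → 2 H
  atom 10: C, bond orders sum to 2 (valence 4) → 2 H
  atom 11: C, bond orders sum to 3 (valence 4) → 1 H
  atom 12: C, bond orders sum to 4 (valence 4) → 0 H
  atom 13: O, bond orders sum to 1 (valence 2) → 1 H
  atom 14: O, bond orders sum to 2 (valence 2) → 0 H
  atom 15: C, bond orders sum to 3 (valence 4) → 1 H
  atom 16: N, bond orders sum to 1 (valence 3) → 2 H
  atom 17: C, bond orders sum to 2 (valence 4) → 2 H
  atom 18: C, bond orders sum to 3 (valence 4) → 1 H
  atom 19: O, bond orders sum to 2 (valence 2) → 0 H
  atom 20: C, bond orders sum to 1 (valence 4) → 3 H
  atom 21: C, bond orders sum to 2 (valence 4) → 2 H
  atom 22: C, bond orders sum to 2 (valence 4) → 2 H
  atom 23: C, bond orders sum to 1 (valence 4) → 3 H
Totals → C:17, H:34, N:2, O:4.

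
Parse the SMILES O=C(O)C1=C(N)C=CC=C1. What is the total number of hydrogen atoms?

Walk through each heavy atom and fill implicit hydrogens from standard valence (C 4, N 3, O 2, S 2, halogen 1):
  atom 1: O, bond orders sum to 2 (valence 2) → 0 H
  atom 2: C, bond orders sum to 4 (valence 4) → 0 H
  atom 3: O, bond orders sum to 1 (valence 2) → 1 H
  atom 4: C, bond orders sum to 4 (valence 4) → 0 H
  atom 5: C, bond orders sum to 4 (valence 4) → 0 H
  atom 6: N, bond orders sum to 1 (valence 3) → 2 H
  atom 7: C, bond orders sum to 3 (valence 4) → 1 H
  atom 8: C, bond orders sum to 3 (valence 4) → 1 H
  atom 9: C, bond orders sum to 3 (valence 4) → 1 H
  atom 10: C, bond orders sum to 3 (valence 4) → 1 H
Total hydrogens: 7.

7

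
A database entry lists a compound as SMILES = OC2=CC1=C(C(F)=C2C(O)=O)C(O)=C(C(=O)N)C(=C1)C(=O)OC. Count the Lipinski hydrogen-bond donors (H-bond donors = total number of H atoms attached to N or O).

5

Donors: find every N or O and count the H atoms it carries.
  atom 1 (O): bond orders sum to 1 → 1 H
  atom 10 (O): bond orders sum to 1 → 1 H
  atom 11 (O): bond orders sum to 2 → 0 H
  atom 13 (O): bond orders sum to 1 → 1 H
  atom 16 (O): bond orders sum to 2 → 0 H
  atom 17 (N): bond orders sum to 1 → 2 H
  atom 21 (O): bond orders sum to 2 → 0 H
  atom 22 (O): bond orders sum to 2 → 0 H
Lipinski HBD = 5.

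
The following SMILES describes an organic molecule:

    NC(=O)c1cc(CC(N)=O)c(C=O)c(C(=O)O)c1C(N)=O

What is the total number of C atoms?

12

Count every carbon token in the SMILES (each C, including those in ring-closure positions and inside branches).
Carbon count: 12.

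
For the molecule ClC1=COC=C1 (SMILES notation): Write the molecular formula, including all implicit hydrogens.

C4H3ClO

Walk through each heavy atom and fill implicit hydrogens from standard valence (C 4, N 3, O 2, S 2, halogen 1):
  atom 1: Cl (halogen, monovalent) → 0 H
  atom 2: C, bond orders sum to 4 (valence 4) → 0 H
  atom 3: C, bond orders sum to 3 (valence 4) → 1 H
  atom 4: O, bond orders sum to 2 (valence 2) → 0 H
  atom 5: C, bond orders sum to 3 (valence 4) → 1 H
  atom 6: C, bond orders sum to 3 (valence 4) → 1 H
Totals → C:4, H:3, Cl:1, O:1.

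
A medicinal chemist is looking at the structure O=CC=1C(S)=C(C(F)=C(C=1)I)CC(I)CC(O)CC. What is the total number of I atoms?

Scan the SMILES for I atoms (remember two-letter symbols like Cl and Br are single atoms).
Iodine count: 2.

2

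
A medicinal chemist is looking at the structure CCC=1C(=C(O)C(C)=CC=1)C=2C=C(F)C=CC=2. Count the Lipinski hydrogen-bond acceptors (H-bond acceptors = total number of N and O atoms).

N atoms: 0; O atoms: 1.
Lipinski HBA = 0 + 1 = 1.

1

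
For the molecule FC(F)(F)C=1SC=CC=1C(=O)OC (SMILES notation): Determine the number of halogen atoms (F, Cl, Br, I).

3

Halogen atoms appear at heavy-atom positions 1, 3, 4 (3×F).
Other groups present: 1 ester.
Halogen count: 3.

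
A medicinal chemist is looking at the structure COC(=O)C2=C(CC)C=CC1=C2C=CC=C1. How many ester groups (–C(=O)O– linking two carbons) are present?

The ester motif appears at heavy-atom position 3 in the SMILES.
Ester count: 1.

1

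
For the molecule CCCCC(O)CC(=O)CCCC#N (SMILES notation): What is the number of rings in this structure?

In SMILES, each pair of matching ring-closure digits denotes one ring-closing bond; the number of such bonds equals the number of independent rings.
Ring-closure bonds here: 0.

0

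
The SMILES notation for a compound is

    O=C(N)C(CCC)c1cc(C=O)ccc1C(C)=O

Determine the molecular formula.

C14H17NO3

Walk through each heavy atom and fill implicit hydrogens from standard valence (C 4, N 3, O 2, S 2, halogen 1); for lowercase aromatic atoms, an aromatic c carries 1 H when it has two neighbours and 0 H with three, and aromatic n carries 0 H:
  atom 1: O, bond orders sum to 2 (valence 2) → 0 H
  atom 2: C, bond orders sum to 4 (valence 4) → 0 H
  atom 3: N, bond orders sum to 1 (valence 3) → 2 H
  atom 4: C, bond orders sum to 3 (valence 4) → 1 H
  atom 5: C, bond orders sum to 2 (valence 4) → 2 H
  atom 6: C, bond orders sum to 2 (valence 4) → 2 H
  atom 7: C, bond orders sum to 1 (valence 4) → 3 H
  atom 8: aromatic c, 3 neighbours → 0 H
  atom 9: aromatic c, 2 neighbours → 1 H
  atom 10: aromatic c, 3 neighbours → 0 H
  atom 11: C, bond orders sum to 3 (valence 4) → 1 H
  atom 12: O, bond orders sum to 2 (valence 2) → 0 H
  atom 13: aromatic c, 2 neighbours → 1 H
  atom 14: aromatic c, 2 neighbours → 1 H
  atom 15: aromatic c, 3 neighbours → 0 H
  atom 16: C, bond orders sum to 4 (valence 4) → 0 H
  atom 17: C, bond orders sum to 1 (valence 4) → 3 H
  atom 18: O, bond orders sum to 2 (valence 2) → 0 H
Totals → C:14, H:17, N:1, O:3.
In Hill order: C14H17NO3.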